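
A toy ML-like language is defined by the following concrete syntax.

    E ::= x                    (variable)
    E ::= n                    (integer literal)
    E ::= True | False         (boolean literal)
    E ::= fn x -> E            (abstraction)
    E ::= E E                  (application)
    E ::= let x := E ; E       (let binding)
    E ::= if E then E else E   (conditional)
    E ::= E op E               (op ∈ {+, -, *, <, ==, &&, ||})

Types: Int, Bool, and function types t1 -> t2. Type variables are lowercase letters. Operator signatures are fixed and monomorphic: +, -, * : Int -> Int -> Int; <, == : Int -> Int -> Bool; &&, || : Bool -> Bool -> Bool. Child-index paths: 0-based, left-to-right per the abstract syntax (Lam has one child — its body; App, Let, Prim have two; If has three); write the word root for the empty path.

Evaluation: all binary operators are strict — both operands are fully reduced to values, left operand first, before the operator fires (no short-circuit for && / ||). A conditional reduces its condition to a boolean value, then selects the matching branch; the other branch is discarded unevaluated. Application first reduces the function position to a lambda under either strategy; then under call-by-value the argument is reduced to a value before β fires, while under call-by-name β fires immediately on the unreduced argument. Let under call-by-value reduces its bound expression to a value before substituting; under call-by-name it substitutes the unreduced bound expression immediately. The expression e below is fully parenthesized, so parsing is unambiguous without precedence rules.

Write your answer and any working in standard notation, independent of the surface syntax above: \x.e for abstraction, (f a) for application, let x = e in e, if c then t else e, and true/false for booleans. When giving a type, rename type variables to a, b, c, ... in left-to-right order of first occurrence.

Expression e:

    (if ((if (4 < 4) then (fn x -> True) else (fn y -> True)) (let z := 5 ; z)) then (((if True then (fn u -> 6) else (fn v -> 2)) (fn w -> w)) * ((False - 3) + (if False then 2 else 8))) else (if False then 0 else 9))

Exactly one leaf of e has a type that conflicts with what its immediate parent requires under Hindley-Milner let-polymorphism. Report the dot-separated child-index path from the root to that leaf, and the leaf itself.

Answer: 1.1.0.0 : false

Working:
  unify Int ~ Int
  unify Int ~ Int
  unify Bool ~ Bool
\x._ : a -> Bool
\y._ : b -> Bool
  unify a -> Bool ~ b -> Bool
  unify a ~ b
  unify Bool ~ Bool
let z : Int
z : Int
  unify b -> Bool ~ Int -> c
  unify b ~ Int
  unify Bool ~ c
_ _ : Bool
  unify Bool ~ Bool
  unify Bool ~ Bool
\u._ : d -> Int
\v._ : e -> Int
  unify d -> Int ~ e -> Int
  unify d ~ e
  unify Int ~ Int
w : f
\w._ : f -> f
  unify e -> Int ~ (f -> f) -> g
  unify e ~ f -> f
  unify Int ~ g
_ _ : Int
  unify Int ~ Int
  unify Bool ~ Int
  FAIL: mismatch Bool ~ Int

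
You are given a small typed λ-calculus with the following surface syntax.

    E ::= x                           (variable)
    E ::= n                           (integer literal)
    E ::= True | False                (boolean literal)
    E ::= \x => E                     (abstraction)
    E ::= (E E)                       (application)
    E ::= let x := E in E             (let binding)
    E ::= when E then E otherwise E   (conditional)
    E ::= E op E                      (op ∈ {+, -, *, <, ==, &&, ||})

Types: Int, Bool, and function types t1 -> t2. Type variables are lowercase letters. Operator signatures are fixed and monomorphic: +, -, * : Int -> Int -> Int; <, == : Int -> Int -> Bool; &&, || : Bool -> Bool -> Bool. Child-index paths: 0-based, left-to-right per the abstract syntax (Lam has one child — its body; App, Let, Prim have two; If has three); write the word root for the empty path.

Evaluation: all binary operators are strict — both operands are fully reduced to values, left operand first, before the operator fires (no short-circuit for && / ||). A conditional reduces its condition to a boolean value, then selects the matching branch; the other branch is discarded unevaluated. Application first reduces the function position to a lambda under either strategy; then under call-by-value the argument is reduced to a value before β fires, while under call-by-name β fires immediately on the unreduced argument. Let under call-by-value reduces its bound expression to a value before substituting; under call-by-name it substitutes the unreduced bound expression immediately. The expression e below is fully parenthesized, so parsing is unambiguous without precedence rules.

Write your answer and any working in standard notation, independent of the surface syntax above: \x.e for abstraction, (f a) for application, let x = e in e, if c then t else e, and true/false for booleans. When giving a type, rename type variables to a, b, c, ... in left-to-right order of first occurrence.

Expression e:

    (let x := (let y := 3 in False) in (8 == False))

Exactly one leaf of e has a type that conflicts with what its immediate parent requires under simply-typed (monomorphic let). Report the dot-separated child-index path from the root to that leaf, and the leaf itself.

Answer: 1.1 : false

Derivation:
let y : Int
let x : Bool
  unify Int ~ Int
  unify Bool ~ Int
  FAIL: mismatch Bool ~ Int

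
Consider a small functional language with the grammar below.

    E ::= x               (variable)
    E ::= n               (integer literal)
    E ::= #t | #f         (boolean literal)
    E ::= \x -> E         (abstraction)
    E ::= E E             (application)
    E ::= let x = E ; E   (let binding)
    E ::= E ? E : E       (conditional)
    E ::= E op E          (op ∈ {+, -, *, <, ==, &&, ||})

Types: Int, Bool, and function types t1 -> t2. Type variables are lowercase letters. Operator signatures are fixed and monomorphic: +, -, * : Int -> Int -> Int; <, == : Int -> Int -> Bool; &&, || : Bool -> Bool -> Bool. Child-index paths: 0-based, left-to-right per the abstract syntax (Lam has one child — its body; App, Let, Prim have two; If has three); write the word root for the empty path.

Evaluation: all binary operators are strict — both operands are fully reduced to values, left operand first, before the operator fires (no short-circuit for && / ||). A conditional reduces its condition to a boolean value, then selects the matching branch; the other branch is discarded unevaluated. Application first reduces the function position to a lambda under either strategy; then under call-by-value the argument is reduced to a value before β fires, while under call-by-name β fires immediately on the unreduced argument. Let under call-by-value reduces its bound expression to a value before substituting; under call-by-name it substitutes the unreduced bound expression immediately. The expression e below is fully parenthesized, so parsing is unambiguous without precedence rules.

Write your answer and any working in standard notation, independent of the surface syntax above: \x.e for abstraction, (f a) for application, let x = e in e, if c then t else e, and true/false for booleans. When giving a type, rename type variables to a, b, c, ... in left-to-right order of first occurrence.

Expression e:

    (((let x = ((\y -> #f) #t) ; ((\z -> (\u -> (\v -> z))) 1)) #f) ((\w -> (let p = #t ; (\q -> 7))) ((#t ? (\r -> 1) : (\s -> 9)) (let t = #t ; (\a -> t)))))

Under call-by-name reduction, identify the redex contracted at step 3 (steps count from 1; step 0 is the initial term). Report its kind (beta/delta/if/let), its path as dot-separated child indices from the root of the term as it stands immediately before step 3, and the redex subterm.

Answer: beta at 0 : ((\u.(\v.1)) false)

Derivation:
step 0: (((let x = ((\y.false) true) in ((\z.(\u.(\v.z))) 1)) false) ((\w.(let p = true in (\q.7))) ((if true then (\r.1) else (\s.9)) (let t = true in (\a.t)))))
step 1: [let@0.0] ((((\z.(\u.(\v.z))) 1) false) ((\w.(let p = true in (\q.7))) ((if true then (\r.1) else (\s.9)) (let t = true in (\a.t)))))
step 2: [beta@0.0] (((\u.(\v.1)) false) ((\w.(let p = true in (\q.7))) ((if true then (\r.1) else (\s.9)) (let t = true in (\a.t)))))
step 3: [beta@0] ((\v.1) ((\w.(let p = true in (\q.7))) ((if true then (\r.1) else (\s.9)) (let t = true in (\a.t)))))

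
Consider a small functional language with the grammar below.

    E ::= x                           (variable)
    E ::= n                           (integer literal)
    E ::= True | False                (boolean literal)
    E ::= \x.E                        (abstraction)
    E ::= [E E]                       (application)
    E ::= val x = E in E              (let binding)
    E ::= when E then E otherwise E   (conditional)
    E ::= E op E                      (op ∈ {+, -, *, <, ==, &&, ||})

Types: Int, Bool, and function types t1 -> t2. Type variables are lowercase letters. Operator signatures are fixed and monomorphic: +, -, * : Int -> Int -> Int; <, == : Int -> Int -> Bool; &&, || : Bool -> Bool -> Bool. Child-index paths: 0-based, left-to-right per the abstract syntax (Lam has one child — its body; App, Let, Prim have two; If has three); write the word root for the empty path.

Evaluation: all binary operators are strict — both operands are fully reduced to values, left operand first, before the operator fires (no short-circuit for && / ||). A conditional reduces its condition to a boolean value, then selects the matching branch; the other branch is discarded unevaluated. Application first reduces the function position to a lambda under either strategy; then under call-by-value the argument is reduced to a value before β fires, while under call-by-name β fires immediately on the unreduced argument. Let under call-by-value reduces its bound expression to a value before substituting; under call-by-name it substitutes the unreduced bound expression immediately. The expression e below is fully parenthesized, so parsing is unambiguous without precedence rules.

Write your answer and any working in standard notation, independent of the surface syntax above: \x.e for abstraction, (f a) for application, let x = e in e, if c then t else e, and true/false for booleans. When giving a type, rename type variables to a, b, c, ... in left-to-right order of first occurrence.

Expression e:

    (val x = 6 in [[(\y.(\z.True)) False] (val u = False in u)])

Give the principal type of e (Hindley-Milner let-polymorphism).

Trace:
let x : Int
\z._ : b -> Bool
\y._ : a -> b -> Bool
  unify a -> b -> Bool ~ Bool -> c
  unify a ~ Bool
  unify b -> Bool ~ c
_ _ : b -> Bool
let u : Bool
u : Bool
  unify b -> Bool ~ Bool -> d
  unify b ~ Bool
  unify Bool ~ d
_ _ : Bool

Answer: Bool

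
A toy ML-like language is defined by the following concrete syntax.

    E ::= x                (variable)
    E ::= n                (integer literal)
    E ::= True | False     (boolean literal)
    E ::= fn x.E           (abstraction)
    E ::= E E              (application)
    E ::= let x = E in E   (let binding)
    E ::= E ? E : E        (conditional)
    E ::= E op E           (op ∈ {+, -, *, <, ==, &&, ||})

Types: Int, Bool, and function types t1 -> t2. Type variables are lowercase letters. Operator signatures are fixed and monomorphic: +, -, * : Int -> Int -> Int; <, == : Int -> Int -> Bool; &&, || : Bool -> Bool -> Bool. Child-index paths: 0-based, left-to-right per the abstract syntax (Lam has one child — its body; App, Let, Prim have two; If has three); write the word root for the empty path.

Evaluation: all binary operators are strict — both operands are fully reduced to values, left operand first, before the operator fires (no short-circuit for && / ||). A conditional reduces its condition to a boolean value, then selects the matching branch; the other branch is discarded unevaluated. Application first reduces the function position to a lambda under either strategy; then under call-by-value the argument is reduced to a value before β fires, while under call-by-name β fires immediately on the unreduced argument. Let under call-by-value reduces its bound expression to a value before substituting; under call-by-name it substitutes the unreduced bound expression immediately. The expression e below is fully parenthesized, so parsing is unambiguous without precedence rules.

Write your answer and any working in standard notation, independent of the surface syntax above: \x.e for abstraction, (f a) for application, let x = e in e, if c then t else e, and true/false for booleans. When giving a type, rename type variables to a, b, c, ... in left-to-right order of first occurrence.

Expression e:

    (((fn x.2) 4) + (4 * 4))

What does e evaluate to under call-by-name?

Answer: 18

Working:
step 0: (((\x.2) 4) + (4 * 4))
step 1: [beta@0] (2 + (4 * 4))
step 2: [delta@1] (2 + 16)
step 3: [delta@root] 18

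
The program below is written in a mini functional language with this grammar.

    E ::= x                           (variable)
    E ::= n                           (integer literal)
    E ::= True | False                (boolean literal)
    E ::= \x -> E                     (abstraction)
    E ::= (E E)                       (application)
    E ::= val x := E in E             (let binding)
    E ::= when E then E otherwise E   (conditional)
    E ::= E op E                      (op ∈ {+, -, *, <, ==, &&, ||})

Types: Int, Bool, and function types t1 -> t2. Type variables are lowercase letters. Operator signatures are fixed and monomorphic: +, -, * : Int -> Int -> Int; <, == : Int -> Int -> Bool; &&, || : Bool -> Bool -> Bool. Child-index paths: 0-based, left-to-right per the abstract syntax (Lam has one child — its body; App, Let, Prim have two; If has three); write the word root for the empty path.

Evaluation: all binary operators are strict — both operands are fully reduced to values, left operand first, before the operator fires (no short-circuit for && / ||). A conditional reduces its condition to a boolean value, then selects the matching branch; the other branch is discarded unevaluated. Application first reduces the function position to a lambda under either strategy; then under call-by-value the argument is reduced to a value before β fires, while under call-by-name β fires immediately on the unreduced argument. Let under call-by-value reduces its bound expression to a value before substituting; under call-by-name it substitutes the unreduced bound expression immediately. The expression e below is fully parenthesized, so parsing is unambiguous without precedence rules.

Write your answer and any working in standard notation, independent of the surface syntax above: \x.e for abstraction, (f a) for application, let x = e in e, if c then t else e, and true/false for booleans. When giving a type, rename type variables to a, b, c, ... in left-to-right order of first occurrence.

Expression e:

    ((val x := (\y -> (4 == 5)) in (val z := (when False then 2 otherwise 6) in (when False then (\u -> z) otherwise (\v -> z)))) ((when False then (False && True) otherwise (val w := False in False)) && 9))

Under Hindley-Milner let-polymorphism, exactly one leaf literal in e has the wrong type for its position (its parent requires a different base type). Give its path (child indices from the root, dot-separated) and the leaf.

Working:
  unify Int ~ Int
  unify Int ~ Int
\y._ : a -> Bool
let x : forall. a -> Bool
  unify Bool ~ Bool
  unify Int ~ Int
let z : Int
  unify Bool ~ Bool
z : Int
\u._ : b -> Int
z : Int
\v._ : c -> Int
  unify b -> Int ~ c -> Int
  unify b ~ c
  unify Int ~ Int
  unify Bool ~ Bool
  unify Bool ~ Bool
  unify Bool ~ Bool
let w : Bool
  unify Bool ~ Bool
  unify Bool ~ Bool
  unify Int ~ Bool
  FAIL: mismatch Int ~ Bool

Answer: 1.1 : 9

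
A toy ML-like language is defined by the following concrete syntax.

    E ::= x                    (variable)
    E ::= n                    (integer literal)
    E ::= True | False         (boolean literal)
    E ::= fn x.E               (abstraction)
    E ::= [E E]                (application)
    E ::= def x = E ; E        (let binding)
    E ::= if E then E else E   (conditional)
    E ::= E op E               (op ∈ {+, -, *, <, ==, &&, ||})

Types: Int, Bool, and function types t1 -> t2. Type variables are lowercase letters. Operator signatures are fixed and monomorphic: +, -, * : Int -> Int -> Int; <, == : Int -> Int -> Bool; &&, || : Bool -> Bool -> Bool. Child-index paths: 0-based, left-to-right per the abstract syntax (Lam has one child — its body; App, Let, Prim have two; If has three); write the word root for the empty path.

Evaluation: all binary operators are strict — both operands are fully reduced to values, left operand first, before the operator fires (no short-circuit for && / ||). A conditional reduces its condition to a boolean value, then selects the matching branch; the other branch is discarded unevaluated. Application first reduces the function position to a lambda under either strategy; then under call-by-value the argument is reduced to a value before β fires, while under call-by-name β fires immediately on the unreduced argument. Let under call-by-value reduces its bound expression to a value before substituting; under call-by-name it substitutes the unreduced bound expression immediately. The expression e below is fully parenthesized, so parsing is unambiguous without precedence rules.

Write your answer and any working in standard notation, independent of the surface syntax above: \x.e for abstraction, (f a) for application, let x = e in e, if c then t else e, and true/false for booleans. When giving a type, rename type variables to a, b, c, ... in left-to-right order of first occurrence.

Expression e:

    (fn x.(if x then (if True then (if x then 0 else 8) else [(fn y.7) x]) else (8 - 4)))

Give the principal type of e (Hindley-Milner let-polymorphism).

Trace:
x : a
  unify a ~ Bool
  unify Bool ~ Bool
x : Bool
  unify Bool ~ Bool
  unify Int ~ Int
\y._ : b -> Int
x : Bool
  unify b -> Int ~ Bool -> c
  unify b ~ Bool
  unify Int ~ c
_ _ : Int
  unify Int ~ Int
  unify Int ~ Int
  unify Int ~ Int
  unify Int ~ Int
\x._ : Bool -> Int

Answer: Bool -> Int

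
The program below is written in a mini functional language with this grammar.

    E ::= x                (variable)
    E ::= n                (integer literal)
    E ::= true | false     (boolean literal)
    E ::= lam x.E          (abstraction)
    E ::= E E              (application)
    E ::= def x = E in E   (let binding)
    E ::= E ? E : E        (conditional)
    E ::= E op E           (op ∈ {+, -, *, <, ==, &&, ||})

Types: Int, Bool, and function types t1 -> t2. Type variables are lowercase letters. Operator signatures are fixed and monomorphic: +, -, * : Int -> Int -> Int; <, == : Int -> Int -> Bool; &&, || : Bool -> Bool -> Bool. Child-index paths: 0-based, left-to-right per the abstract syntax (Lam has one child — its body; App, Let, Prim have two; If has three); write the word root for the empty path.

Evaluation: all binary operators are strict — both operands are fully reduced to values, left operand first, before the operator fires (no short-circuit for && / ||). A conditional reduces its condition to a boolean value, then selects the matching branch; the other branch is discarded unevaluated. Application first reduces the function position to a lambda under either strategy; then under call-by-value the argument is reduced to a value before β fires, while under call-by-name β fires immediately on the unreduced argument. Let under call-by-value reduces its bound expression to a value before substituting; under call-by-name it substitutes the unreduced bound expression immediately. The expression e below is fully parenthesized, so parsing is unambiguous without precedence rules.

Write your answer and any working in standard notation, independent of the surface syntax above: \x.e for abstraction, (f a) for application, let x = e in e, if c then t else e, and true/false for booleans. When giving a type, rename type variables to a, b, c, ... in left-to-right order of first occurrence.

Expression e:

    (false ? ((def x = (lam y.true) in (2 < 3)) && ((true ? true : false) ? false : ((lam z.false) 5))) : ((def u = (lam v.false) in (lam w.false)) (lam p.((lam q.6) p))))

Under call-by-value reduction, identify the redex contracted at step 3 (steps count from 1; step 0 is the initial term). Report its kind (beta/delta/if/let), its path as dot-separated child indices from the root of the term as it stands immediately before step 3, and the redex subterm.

Answer: beta at root : ((\w.false) (\p.((\q.6) p)))

Derivation:
step 0: (if false then ((let x = (\y.true) in (2 < 3)) && (if (if true then true else false) then false else ((\z.false) 5))) else ((let u = (\v.false) in (\w.false)) (\p.((\q.6) p))))
step 1: [if@root] ((let u = (\v.false) in (\w.false)) (\p.((\q.6) p)))
step 2: [let@0] ((\w.false) (\p.((\q.6) p)))
step 3: [beta@root] false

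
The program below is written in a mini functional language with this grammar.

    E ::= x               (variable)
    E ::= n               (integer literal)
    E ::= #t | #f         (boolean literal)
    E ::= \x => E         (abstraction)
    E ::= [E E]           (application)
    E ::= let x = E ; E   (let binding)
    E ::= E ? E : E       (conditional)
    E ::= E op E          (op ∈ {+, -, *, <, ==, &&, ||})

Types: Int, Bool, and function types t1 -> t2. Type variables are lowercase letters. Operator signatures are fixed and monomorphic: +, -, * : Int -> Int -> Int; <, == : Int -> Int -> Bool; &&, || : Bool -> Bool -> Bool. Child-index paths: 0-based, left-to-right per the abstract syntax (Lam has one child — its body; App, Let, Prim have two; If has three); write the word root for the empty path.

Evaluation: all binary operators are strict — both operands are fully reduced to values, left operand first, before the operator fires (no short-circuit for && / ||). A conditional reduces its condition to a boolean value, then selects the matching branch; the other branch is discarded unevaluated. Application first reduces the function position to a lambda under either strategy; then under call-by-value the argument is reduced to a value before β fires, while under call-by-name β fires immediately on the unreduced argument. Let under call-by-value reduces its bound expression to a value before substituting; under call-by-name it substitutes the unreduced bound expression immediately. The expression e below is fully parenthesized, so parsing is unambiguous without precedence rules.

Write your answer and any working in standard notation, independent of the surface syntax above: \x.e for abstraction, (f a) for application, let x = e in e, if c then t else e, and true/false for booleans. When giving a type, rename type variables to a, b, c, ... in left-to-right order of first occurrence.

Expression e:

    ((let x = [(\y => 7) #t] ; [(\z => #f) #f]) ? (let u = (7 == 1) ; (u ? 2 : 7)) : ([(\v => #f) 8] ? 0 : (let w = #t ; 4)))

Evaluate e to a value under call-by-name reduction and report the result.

Derivation:
step 0: (if (let x = ((\y.7) true) in ((\z.false) false)) then (let u = (7 == 1) in (if u then 2 else 7)) else (if ((\v.false) 8) then 0 else (let w = true in 4)))
step 1: [let@0] (if ((\z.false) false) then (let u = (7 == 1) in (if u then 2 else 7)) else (if ((\v.false) 8) then 0 else (let w = true in 4)))
step 2: [beta@0] (if false then (let u = (7 == 1) in (if u then 2 else 7)) else (if ((\v.false) 8) then 0 else (let w = true in 4)))
step 3: [if@root] (if ((\v.false) 8) then 0 else (let w = true in 4))
step 4: [beta@0] (if false then 0 else (let w = true in 4))
step 5: [if@root] (let w = true in 4)
step 6: [let@root] 4

Answer: 4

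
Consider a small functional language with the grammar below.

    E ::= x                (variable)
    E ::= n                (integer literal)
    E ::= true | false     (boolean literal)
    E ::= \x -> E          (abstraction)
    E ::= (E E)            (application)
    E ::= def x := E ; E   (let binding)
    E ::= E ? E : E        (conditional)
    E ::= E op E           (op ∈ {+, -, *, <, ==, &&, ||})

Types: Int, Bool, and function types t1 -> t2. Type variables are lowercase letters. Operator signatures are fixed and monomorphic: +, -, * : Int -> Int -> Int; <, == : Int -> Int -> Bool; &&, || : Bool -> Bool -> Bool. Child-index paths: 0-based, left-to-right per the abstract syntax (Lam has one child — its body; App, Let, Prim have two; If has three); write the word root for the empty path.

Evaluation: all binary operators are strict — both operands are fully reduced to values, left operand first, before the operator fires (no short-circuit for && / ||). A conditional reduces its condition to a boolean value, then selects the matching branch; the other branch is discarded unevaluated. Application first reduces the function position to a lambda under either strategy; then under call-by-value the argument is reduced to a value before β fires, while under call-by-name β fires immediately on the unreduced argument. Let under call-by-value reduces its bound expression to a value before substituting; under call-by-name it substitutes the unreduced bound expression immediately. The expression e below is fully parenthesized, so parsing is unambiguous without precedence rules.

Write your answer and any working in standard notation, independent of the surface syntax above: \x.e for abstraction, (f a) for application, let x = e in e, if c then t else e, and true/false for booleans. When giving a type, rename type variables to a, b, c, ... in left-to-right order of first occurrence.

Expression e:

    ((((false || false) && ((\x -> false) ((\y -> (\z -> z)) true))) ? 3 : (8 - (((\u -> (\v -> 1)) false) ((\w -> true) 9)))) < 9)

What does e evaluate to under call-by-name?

Derivation:
step 0: ((if ((false || false) && ((\x.false) ((\y.(\z.z)) true))) then 3 else (8 - (((\u.(\v.1)) false) ((\w.true) 9)))) < 9)
step 1: [delta@0.0.0] ((if (false && ((\x.false) ((\y.(\z.z)) true))) then 3 else (8 - (((\u.(\v.1)) false) ((\w.true) 9)))) < 9)
step 2: [beta@0.0.1] ((if (false && false) then 3 else (8 - (((\u.(\v.1)) false) ((\w.true) 9)))) < 9)
step 3: [delta@0.0] ((if false then 3 else (8 - (((\u.(\v.1)) false) ((\w.true) 9)))) < 9)
step 4: [if@0] ((8 - (((\u.(\v.1)) false) ((\w.true) 9))) < 9)
step 5: [beta@0.1.0] ((8 - ((\v.1) ((\w.true) 9))) < 9)
step 6: [beta@0.1] ((8 - 1) < 9)
step 7: [delta@0] (7 < 9)
step 8: [delta@root] true

Answer: true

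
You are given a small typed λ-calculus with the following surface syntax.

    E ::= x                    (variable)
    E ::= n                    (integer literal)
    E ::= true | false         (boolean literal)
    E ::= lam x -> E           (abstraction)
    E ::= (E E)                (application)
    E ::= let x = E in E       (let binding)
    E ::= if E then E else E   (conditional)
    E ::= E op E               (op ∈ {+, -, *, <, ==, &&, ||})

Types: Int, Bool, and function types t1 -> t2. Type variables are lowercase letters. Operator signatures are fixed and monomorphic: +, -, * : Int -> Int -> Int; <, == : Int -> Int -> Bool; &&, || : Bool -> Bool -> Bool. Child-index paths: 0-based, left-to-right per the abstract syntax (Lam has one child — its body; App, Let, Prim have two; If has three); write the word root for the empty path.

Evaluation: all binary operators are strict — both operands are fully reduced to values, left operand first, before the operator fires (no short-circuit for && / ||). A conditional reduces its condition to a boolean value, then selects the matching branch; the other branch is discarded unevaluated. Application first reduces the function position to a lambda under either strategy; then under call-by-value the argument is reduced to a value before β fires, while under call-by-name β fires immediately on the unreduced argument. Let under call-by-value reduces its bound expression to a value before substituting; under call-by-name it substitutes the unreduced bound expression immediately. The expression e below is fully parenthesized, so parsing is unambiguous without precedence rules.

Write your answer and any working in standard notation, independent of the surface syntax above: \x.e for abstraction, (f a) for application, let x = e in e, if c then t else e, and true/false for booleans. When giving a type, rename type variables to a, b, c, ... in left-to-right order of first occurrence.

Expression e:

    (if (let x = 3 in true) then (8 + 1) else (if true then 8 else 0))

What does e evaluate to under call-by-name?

Answer: 9

Working:
step 0: (if (let x = 3 in true) then (8 + 1) else (if true then 8 else 0))
step 1: [let@0] (if true then (8 + 1) else (if true then 8 else 0))
step 2: [if@root] (8 + 1)
step 3: [delta@root] 9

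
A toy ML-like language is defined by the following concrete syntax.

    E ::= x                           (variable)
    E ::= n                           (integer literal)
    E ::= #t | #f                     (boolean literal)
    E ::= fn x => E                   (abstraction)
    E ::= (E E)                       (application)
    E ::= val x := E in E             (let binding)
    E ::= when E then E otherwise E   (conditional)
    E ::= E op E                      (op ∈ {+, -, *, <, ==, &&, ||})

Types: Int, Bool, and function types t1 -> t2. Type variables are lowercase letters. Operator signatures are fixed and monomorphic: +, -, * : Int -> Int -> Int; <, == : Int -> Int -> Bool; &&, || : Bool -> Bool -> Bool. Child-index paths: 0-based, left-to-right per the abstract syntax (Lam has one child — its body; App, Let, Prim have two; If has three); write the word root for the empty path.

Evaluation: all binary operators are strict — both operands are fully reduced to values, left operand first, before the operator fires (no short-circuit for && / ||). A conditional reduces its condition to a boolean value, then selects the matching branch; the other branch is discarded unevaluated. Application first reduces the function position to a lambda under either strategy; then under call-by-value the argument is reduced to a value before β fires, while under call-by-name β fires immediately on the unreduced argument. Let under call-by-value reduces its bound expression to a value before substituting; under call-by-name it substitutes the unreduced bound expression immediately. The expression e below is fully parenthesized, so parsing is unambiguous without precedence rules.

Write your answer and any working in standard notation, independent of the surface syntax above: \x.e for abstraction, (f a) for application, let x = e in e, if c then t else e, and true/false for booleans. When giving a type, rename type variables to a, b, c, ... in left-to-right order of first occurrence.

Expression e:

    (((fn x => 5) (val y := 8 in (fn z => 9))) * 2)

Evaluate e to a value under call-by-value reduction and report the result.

Answer: 10

Working:
step 0: (((\x.5) (let y = 8 in (\z.9))) * 2)
step 1: [let@0.1] (((\x.5) (\z.9)) * 2)
step 2: [beta@0] (5 * 2)
step 3: [delta@root] 10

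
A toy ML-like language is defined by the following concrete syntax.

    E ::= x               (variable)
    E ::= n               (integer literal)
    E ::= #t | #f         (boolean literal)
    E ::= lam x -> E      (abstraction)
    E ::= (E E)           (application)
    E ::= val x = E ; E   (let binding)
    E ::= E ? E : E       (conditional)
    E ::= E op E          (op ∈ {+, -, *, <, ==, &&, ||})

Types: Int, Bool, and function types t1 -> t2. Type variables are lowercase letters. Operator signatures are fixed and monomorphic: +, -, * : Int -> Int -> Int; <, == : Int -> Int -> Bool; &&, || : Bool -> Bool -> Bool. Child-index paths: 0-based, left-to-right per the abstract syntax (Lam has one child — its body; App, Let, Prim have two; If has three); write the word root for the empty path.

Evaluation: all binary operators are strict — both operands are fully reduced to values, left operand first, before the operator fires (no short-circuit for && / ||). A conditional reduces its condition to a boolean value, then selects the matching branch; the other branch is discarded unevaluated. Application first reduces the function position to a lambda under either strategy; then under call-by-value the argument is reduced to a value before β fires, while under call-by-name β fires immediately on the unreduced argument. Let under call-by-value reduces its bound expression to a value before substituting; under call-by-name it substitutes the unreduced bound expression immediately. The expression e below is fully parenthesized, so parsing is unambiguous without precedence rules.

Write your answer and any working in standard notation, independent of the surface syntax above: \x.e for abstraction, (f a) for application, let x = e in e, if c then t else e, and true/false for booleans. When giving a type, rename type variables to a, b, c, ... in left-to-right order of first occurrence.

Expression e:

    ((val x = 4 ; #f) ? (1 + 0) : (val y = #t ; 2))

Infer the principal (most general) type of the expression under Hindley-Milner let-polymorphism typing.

Trace:
let x : Int
  unify Bool ~ Bool
  unify Int ~ Int
  unify Int ~ Int
let y : Bool
  unify Int ~ Int

Answer: Int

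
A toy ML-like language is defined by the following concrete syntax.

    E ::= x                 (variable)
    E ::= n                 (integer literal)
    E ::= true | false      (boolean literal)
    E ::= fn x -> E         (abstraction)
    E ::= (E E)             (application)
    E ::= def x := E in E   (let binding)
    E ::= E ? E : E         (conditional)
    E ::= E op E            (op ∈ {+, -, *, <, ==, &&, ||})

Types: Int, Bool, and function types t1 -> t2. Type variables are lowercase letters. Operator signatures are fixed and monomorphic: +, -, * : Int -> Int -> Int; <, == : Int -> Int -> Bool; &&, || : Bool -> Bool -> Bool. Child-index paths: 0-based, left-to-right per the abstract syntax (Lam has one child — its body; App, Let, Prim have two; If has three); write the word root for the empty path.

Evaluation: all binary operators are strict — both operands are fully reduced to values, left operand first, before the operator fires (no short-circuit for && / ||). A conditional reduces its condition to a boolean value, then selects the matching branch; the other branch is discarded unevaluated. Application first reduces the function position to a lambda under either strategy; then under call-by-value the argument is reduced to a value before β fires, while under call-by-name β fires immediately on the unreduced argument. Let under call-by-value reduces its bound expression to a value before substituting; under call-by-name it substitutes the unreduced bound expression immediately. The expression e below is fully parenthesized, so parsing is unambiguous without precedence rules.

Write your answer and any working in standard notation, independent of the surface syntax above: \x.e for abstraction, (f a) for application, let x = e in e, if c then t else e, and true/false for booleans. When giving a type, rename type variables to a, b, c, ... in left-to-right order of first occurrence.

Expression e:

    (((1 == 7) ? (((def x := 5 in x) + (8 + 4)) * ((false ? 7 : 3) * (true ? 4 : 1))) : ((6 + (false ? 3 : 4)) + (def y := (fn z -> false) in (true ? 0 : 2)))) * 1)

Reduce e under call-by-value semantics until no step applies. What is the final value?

Answer: 10

Working:
step 0: ((if (1 == 7) then (((let x = 5 in x) + (8 + 4)) * ((if false then 7 else 3) * (if true then 4 else 1))) else ((6 + (if false then 3 else 4)) + (let y = (\z.false) in (if true then 0 else 2)))) * 1)
step 1: [delta@0.0] ((if false then (((let x = 5 in x) + (8 + 4)) * ((if false then 7 else 3) * (if true then 4 else 1))) else ((6 + (if false then 3 else 4)) + (let y = (\z.false) in (if true then 0 else 2)))) * 1)
step 2: [if@0] (((6 + (if false then 3 else 4)) + (let y = (\z.false) in (if true then 0 else 2))) * 1)
step 3: [if@0.0.1] (((6 + 4) + (let y = (\z.false) in (if true then 0 else 2))) * 1)
step 4: [delta@0.0] ((10 + (let y = (\z.false) in (if true then 0 else 2))) * 1)
step 5: [let@0.1] ((10 + (if true then 0 else 2)) * 1)
step 6: [if@0.1] ((10 + 0) * 1)
step 7: [delta@0] (10 * 1)
step 8: [delta@root] 10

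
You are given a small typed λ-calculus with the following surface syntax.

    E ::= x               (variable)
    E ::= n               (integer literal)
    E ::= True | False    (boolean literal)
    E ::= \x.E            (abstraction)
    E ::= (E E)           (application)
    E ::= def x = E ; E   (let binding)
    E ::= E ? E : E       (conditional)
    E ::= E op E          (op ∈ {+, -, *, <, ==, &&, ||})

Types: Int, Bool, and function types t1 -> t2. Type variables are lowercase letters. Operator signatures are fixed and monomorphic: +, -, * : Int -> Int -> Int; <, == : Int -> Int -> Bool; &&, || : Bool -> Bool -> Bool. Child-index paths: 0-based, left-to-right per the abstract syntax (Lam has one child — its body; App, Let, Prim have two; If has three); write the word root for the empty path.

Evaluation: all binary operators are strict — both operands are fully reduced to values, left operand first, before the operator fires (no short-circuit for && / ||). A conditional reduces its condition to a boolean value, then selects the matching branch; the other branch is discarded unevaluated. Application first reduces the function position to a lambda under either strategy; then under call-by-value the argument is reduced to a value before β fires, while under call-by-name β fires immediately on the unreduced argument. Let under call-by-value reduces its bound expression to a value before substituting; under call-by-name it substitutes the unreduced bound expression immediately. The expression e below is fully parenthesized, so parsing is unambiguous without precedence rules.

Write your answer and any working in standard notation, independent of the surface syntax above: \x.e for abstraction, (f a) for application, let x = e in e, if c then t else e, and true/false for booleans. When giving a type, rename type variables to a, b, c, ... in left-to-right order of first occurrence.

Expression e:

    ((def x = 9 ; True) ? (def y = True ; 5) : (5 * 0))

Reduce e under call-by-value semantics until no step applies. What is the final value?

Derivation:
step 0: (if (let x = 9 in true) then (let y = true in 5) else (5 * 0))
step 1: [let@0] (if true then (let y = true in 5) else (5 * 0))
step 2: [if@root] (let y = true in 5)
step 3: [let@root] 5

Answer: 5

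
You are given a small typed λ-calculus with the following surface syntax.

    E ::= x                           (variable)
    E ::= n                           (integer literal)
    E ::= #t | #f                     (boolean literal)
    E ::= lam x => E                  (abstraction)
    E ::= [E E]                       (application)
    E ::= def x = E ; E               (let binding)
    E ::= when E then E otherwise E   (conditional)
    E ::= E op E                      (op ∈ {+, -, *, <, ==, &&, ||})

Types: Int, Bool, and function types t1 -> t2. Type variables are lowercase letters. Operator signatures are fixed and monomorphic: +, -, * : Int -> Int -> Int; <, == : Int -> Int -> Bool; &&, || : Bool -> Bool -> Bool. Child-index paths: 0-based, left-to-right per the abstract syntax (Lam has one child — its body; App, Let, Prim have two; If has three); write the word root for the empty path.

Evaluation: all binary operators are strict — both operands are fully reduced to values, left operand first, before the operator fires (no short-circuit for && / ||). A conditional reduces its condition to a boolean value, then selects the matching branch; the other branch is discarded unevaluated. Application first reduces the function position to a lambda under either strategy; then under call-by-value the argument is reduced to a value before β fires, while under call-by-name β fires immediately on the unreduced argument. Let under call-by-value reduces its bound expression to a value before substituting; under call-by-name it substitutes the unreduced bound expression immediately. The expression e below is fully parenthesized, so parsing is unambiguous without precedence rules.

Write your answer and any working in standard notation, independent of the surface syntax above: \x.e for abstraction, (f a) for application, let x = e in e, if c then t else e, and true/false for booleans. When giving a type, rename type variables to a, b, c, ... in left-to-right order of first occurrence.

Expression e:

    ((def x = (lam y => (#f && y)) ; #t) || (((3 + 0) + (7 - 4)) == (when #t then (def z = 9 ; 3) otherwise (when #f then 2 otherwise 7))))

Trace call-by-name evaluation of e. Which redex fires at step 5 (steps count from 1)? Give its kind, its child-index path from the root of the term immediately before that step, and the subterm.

Answer: if at 1.1 : (if true then (let z = 9 in 3) else (if false then 2 else 7))

Derivation:
step 0: ((let x = (\y.(false && y)) in true) || (((3 + 0) + (7 - 4)) == (if true then (let z = 9 in 3) else (if false then 2 else 7))))
step 1: [let@0] (true || (((3 + 0) + (7 - 4)) == (if true then (let z = 9 in 3) else (if false then 2 else 7))))
step 2: [delta@1.0.0] (true || ((3 + (7 - 4)) == (if true then (let z = 9 in 3) else (if false then 2 else 7))))
step 3: [delta@1.0.1] (true || ((3 + 3) == (if true then (let z = 9 in 3) else (if false then 2 else 7))))
step 4: [delta@1.0] (true || (6 == (if true then (let z = 9 in 3) else (if false then 2 else 7))))
step 5: [if@1.1] (true || (6 == (let z = 9 in 3)))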